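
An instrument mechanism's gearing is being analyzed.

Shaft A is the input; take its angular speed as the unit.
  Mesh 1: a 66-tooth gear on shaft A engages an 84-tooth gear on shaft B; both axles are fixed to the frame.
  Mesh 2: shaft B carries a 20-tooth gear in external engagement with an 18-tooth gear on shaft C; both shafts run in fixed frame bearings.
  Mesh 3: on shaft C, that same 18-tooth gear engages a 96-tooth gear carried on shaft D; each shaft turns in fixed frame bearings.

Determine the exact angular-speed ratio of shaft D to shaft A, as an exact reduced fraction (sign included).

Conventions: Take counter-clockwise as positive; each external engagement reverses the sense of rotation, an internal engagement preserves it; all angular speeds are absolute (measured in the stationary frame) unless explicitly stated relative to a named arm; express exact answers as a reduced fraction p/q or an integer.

-55/336

class = fixed-axis compound train [3 meshes; 3 ratios multiply, 3 sense flips]
mesh 1 [66T→84T]: running ratio 11/14, sense −
mesh 2 [20T→18T]: running ratio 55/63, sense +
mesh 3 [18T→96T]: running ratio 55/336, sense −
ω_out/ω_in = -55/336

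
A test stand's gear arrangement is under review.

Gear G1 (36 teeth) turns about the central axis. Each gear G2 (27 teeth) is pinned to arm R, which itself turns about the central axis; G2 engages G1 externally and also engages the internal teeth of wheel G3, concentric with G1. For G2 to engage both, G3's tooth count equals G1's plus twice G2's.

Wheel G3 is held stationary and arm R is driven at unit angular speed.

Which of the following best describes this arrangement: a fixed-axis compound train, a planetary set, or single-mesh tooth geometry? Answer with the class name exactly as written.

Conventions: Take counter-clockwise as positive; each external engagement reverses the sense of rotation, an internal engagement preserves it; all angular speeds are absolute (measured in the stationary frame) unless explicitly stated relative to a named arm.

planetary set

class = planetary set [G3 = 36+2·27 = 90; Willis about the carrier]
classification: planetary set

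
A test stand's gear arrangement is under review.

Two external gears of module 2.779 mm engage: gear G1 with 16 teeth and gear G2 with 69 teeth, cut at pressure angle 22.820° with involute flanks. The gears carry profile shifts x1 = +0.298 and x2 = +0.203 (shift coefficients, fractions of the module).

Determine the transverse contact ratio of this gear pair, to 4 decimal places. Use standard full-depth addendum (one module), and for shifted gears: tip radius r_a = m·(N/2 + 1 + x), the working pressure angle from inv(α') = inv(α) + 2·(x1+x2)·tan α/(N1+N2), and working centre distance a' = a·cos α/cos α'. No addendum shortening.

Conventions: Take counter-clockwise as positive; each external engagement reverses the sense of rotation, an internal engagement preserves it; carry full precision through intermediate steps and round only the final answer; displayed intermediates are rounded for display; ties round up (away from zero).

1.4498

single-mesh involute tooth geometry (16T engaging 69T at module 2.779)
base radii: r_b1 = 20.491853, r_b2 = 88.371116
tip radii: r_a1 = 25.839142, r_a2 = 99.218637
inv(α') = inv(22.820°) + 2·(+0.298+0.203)·tan α/(16+69) = 0.02744813  ⇒  α' = 24.31287°
a' = a·cos α / cos α' = 118.1075·cos 22.820°/cos 24.31287° = 119.457563
action lengths: √(r_a1²−r_b1²) = 15.739924, √(r_a2²−r_b2²) = 45.109686
base pitch p_b = π·m·cos α = 8.047132
CR = (15.739924 + 45.109686 − 119.457563·sin 24.31287°)/8.047132 = 1.449790
contact ratio ≈ 1.4498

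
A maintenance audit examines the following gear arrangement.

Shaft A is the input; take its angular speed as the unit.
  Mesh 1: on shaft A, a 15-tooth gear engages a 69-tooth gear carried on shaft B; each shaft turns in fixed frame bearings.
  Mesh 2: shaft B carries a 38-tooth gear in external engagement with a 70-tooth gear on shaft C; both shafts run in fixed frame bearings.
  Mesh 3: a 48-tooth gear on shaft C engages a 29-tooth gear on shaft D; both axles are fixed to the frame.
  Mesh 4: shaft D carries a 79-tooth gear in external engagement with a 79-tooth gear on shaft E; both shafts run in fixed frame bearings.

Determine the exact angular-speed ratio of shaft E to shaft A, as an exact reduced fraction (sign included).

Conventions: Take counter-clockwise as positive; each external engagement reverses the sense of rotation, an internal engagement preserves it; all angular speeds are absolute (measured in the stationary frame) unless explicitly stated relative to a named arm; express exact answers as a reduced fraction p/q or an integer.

class = fixed-axis compound train [4 meshes; 4 ratios multiply, 4 sense flips]
mesh 1 [15T→69T]: running ratio 5/23, sense −
mesh 2 [38T→70T]: running ratio 19/161, sense +
mesh 3 [48T→29T]: running ratio 912/4669, sense −
mesh 4 [79T→79T]: running ratio 912/4669, sense +
ω_out/ω_in = 912/4669

912/4669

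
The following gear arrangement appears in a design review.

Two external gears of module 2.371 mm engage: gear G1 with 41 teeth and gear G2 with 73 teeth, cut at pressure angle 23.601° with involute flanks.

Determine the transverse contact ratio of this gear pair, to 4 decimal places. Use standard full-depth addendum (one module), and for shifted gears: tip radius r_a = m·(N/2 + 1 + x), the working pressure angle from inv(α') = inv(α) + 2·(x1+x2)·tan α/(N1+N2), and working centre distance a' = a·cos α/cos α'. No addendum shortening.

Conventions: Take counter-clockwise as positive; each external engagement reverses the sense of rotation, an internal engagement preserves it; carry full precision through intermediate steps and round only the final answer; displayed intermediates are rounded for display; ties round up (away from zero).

1.5958

single-mesh involute tooth geometry (41T engaging 73T at module 2.371)
base radii: r_b1 = 44.539929, r_b2 = 79.302800
tip radii: r_a1 = 50.976500, r_a2 = 88.912500
no profile shift: α' = α, a' = a
action lengths: √(r_a1²−r_b1²) = 24.795126, √(r_a2²−r_b2²) = 40.205702
base pitch p_b = π·m·cos α = 6.825674
CR = (24.795126 + 40.205702 − 135.147000·sin 23.60100°)/6.825674 = 1.595842
contact ratio ≈ 1.5958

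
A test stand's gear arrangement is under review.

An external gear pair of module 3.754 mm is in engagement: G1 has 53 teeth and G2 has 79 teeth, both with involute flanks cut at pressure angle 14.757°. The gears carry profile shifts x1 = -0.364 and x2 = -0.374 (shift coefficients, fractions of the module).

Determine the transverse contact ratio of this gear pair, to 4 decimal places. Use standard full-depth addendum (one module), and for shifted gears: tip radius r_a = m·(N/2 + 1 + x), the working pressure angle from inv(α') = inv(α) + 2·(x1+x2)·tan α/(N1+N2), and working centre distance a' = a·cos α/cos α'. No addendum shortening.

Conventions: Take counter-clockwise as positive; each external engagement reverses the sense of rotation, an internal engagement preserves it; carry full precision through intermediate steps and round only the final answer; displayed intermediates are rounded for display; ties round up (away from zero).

2.6240

class = single-mesh tooth geometry [involute pair 53T × 79T, m = 3.754]
base radii: r_b1 = 96.199602, r_b2 = 143.391859
tip radii: r_a1 = 101.868544, r_a2 = 150.633004
inv(α') = inv(14.757°) + 2·(-0.364-0.374)·tan α/(53+79) = 0.00290505  ⇒  α' = 11.72470°
a' = a·cos α / cos α' = 247.7640·cos 14.757°/cos 11.72470° = 244.696989
action lengths: √(r_a1²−r_b1²) = 33.508758, √(r_a2²−r_b2²) = 46.141917
base pitch p_b = π·m·cos α = 11.404527
CR = (33.508758 + 46.141917 − 244.696989·sin 11.72470°)/11.404527 = 2.624042
contact ratio ≈ 2.6240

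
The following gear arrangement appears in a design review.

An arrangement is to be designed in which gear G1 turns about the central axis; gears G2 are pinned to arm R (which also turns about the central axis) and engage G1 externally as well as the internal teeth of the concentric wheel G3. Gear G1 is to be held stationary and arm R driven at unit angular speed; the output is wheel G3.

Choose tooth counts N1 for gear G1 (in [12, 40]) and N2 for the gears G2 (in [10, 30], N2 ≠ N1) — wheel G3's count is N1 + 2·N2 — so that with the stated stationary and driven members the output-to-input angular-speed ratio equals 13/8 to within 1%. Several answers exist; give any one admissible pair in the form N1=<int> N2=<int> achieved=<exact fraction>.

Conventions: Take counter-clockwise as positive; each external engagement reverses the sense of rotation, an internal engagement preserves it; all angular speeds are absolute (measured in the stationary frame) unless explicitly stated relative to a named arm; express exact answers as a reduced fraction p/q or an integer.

N1=40 N2=12 achieved=13/8

design class (target 13/8): planetary set
Willis with ω_sun = 0: ω_ring/ω_arm = (N1+N3)/N3; set equal to 13/8  ⇒  N3/N1 = 1/(13/8 − 1) = 8/5
N3 = N1 + 2·N2  ⇒  N2/N1 = (N3/N1 − 1)/2 = (8/5 − 1)/2 = 3/10
smallest multiple with N1 ≥ 12 and N2 ≥ 10: k = 4  ⇒  N1 = 4·10 = 40, N2 = 4·3 = 12 (N1 ≤ 40, N2 ≤ 30, N2 ≠ N1 ✓), N3 = 40 + 2·12 = 64
check: (N1+N3)/N3 with N1 = 40, N3 = 64 gives 13/8; |achieved − target| = 0 ≤ 13/800 ✓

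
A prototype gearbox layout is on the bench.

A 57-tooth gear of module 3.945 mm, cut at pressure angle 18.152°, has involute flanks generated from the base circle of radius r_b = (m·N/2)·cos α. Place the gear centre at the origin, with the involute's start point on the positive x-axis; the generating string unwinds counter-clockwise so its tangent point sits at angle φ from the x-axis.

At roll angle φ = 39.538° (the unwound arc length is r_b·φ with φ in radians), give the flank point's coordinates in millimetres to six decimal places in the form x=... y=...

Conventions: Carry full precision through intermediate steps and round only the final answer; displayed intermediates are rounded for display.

x=129.325580 y=11.154588

single-mesh involute tooth geometry (57T wheel at module 3.945)
pitch radius r_p = m·N/2 = 3.945·57/2 = 112.432500
base radius r_b = r_p·cos α = 112.432500·cos 18.152° = 106.837114
roll angle φ = 39.538° = 0.69006828 rad
x = r_b·(cos φ + φ·sin φ) = 129.325580
y = r_b·(sin φ − φ·cos φ) = 11.154588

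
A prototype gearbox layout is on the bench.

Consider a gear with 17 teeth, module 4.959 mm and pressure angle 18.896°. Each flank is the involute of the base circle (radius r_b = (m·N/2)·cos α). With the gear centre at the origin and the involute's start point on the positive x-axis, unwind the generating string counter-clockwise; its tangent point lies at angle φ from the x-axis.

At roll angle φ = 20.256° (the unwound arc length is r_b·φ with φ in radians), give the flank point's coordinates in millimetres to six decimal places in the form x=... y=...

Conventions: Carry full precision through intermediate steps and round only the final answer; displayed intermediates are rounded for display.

class = single-mesh tooth geometry [base-circle involute, m = 4.959, 17T]
pitch radius r_p = m·N/2 = 4.959·17/2 = 42.151500
base radius r_b = r_p·cos α = 42.151500·cos 18.896° = 39.879870
roll angle φ = 20.256° = 0.35353389 rad
x = r_b·(cos φ + φ·sin φ) = 42.294753
y = r_b·(sin φ − φ·cos φ) = 0.580080

x=42.294753 y=0.580080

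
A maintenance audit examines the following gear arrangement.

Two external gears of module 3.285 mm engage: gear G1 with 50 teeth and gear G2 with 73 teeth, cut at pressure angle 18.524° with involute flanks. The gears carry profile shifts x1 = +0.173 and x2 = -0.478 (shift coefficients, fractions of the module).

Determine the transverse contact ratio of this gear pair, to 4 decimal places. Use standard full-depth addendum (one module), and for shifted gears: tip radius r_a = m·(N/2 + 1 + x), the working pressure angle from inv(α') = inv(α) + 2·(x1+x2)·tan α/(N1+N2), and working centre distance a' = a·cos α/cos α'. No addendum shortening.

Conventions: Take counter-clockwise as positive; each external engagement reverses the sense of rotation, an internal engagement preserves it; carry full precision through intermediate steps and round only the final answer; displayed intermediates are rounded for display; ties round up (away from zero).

1.9169

class = single-mesh tooth geometry [involute pair 50T × 73T, m = 3.285]
base radii: r_b1 = 77.870158, r_b2 = 113.690431
tip radii: r_a1 = 85.978305, r_a2 = 121.617270
inv(α') = inv(18.524°) + 2·(+0.173-0.478)·tan α/(50+73) = 0.01009468  ⇒  α' = 17.63066°
a' = a·cos α / cos α' = 202.0275·cos 18.524°/cos 17.63066° = 201.001902
action lengths: √(r_a1²−r_b1²) = 36.448696, √(r_a2²−r_b2²) = 43.188498
base pitch p_b = π·m·cos α = 9.785453
CR = (36.448696 + 43.188498 − 201.001902·sin 17.63066°)/9.785453 = 1.916902
contact ratio ≈ 1.9169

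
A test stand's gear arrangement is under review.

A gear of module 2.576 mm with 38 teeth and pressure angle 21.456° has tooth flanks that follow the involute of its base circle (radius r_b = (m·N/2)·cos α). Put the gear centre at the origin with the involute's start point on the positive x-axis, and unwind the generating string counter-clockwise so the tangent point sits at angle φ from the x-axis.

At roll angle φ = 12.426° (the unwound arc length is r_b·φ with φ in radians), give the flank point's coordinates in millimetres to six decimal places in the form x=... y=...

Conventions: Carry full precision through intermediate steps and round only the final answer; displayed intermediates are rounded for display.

class = single-mesh tooth geometry [base-circle involute, m = 2.576, 38T]
pitch radius r_p = m·N/2 = 2.576·38/2 = 48.944000
base radius r_b = r_p·cos α = 48.944000·cos 21.456° = 45.552119
roll angle φ = 12.426° = 0.21687461 rad
x = r_b·(cos φ + φ·sin φ) = 46.610819
y = r_b·(sin φ − φ·cos φ) = 0.154159

x=46.610819 y=0.154159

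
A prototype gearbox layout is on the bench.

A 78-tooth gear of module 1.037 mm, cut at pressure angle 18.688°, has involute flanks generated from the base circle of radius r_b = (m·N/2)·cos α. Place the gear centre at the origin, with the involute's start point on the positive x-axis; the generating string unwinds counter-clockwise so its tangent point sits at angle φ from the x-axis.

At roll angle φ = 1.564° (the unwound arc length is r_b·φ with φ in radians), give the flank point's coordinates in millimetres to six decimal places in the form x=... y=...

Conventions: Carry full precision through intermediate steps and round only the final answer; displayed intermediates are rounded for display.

x=38.325011 y=0.000260

topology: single-mesh involute geometry — m = 1.037, N = 78
pitch radius r_p = m·N/2 = 1.037·78/2 = 40.443000
base radius r_b = r_p·cos α = 40.443000·cos 18.688° = 38.310740
roll angle φ = 1.564° = 0.02729695 rad
x = r_b·(cos φ + φ·sin φ) = 38.325011
y = r_b·(sin φ − φ·cos φ) = 0.000260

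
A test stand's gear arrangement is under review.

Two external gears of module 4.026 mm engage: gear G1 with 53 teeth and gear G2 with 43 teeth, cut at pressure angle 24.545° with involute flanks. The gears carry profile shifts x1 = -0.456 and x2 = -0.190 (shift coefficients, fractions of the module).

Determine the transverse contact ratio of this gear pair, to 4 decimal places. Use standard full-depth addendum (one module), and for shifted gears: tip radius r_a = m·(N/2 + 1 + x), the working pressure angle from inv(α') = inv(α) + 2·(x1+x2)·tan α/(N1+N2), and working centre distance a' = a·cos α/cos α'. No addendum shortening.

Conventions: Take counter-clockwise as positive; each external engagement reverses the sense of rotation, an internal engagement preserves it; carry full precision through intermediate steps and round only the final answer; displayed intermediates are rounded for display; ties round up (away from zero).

class = single-mesh tooth geometry [involute pair 53T × 43T, m = 4.026]
base radii: r_b1 = 97.048080, r_b2 = 78.737121
tip radii: r_a1 = 108.879144, r_a2 = 89.820060
inv(α') = inv(24.545°) + 2·(-0.456-0.190)·tan α/(53+43) = 0.02213796  ⇒  α' = 22.70610°
a' = a·cos α / cos α' = 193.2480·cos 24.545°/cos 22.70610° = 190.553684
action lengths: √(r_a1²−r_b1²) = 49.359277, √(r_a2²−r_b2²) = 43.221626
base pitch p_b = π·m·cos α = 11.505114
CR = (49.359277 + 43.221626 − 190.553684·sin 22.70610°)/11.505114 = 1.653731
contact ratio ≈ 1.6537

1.6537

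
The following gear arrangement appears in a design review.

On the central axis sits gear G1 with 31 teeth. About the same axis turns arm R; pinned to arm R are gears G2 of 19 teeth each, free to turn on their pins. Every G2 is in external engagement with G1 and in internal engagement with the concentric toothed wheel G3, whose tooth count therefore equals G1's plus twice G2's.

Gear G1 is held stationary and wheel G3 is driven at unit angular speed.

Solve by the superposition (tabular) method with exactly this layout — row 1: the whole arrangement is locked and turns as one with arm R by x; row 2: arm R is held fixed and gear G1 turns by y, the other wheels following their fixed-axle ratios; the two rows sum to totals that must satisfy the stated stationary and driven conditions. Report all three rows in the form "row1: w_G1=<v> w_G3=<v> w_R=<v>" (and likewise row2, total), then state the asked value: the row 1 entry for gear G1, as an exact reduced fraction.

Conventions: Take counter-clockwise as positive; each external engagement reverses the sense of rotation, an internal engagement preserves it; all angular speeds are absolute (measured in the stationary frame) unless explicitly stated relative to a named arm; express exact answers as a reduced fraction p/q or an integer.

class = planetary set [G3 = 31+2·19 = 69; Willis about the carrier]
row 1 — lock + rotate with arm: ω_sun = ω_ring = ω_arm = x
row 2 — arm fixed, fixed-axis ratios: sun y, ring −(31/69)·y, arm 0
boundary: total ω_sun = x + y = 0 and total ω_ring = x − (31/69)·y = 1  ⇒  y = -69/100, x = 69/100
row 2 ring = −(31/69)·(-69/100) = 31/100
totals (row 1 + row 2): sun 69/100 + (-69/100) = 0, ring 69/100 + 31/100 = 1, arm 69/100 + 0 = 69/100
asked cell (row1, sun) = 69/100

row1: w_G1=69/100 w_G3=69/100 w_R=69/100
row2: w_G1=-69/100 w_G3=31/100 w_R=0
total: w_G1=0 w_G3=1 w_R=69/100
asked value: 69/100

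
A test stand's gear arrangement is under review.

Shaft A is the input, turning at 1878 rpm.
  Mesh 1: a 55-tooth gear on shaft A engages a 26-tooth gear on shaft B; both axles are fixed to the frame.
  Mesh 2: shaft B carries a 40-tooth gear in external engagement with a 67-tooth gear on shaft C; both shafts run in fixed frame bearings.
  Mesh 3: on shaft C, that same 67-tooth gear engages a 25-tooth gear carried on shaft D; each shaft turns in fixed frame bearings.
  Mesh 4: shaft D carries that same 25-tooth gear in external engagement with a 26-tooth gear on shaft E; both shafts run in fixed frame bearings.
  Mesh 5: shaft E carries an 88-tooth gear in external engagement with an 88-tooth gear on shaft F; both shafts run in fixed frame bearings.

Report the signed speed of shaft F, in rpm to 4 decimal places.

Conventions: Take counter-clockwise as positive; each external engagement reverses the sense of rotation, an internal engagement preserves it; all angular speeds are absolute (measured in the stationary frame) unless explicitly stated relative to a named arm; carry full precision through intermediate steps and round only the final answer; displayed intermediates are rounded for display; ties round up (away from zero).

-6111.8343 rpm

class = fixed-axis compound train [5 meshes; 5 ratios multiply, 5 sense flips]
mesh 1 [55T→26T]: ω = 1878.0000×55/26 = 3972.6923 rpm, sense flips to −
mesh 2 [40T→67T]: ω = 3972.6923×40/67 = 2371.7566 rpm, sense flips to +
mesh 3 [67T→25T]: ω = 2371.7566×67/25 = 6356.3077 rpm, sense flips to −
mesh 4 [25T→26T]: ω = 6356.3077×25/26 = 6111.8343 rpm, sense flips to +
mesh 5 [88T→88T]: ω = 6111.8343×88/88 = 6111.8343 rpm, sense flips to −
signed output speed = -6111.8343 rpm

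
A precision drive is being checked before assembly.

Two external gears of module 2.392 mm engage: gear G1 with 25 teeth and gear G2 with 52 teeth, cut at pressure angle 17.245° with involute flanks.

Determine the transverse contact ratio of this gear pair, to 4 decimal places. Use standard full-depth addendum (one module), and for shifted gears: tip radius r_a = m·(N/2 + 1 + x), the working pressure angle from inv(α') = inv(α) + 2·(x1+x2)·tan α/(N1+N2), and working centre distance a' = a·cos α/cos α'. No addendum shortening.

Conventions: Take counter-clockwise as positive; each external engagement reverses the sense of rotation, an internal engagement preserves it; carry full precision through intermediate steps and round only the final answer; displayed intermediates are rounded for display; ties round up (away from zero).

single-mesh involute tooth geometry (25T engaging 52T at module 2.392)
base radii: r_b1 = 28.555870, r_b2 = 59.396210
tip radii: r_a1 = 32.292000, r_a2 = 64.584000
no profile shift: α' = α, a' = a
action lengths: √(r_a1²−r_b1²) = 15.077651, √(r_a2²−r_b2²) = 25.361060
base pitch p_b = π·m·cos α = 7.176873
CR = (15.077651 + 25.361060 − 92.092000·sin 17.24500°)/7.176873 = 1.830502
contact ratio ≈ 1.8305

1.8305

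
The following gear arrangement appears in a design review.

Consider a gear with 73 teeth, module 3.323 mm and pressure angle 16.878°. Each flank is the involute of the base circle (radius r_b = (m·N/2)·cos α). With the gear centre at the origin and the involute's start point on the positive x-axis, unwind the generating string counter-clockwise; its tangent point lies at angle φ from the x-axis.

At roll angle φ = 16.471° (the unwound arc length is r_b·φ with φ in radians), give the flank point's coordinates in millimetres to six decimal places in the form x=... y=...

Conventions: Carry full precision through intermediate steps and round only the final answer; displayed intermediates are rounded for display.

single-mesh involute tooth geometry (73T wheel at module 3.323)
pitch radius r_p = m·N/2 = 3.323·73/2 = 121.289500
base radius r_b = r_p·cos α = 121.289500·cos 16.878° = 116.064971
roll angle φ = 16.471° = 0.28747318 rad
x = r_b·(cos φ + φ·sin φ) = 120.762195
y = r_b·(sin φ − φ·cos φ) = 0.911546

x=120.762195 y=0.911546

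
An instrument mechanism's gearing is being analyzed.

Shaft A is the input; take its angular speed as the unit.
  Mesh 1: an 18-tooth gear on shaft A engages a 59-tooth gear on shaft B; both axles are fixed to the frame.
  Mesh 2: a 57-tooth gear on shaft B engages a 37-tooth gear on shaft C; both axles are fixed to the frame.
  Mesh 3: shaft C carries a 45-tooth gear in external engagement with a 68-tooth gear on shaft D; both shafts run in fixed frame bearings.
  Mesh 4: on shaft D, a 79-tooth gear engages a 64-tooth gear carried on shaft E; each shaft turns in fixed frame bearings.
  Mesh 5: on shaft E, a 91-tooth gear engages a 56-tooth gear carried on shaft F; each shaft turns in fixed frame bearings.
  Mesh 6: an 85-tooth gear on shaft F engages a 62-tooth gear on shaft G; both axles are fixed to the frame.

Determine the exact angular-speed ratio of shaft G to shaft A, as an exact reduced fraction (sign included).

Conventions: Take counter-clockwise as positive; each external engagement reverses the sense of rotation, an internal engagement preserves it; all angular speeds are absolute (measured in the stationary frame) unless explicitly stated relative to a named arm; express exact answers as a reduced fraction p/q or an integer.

class = fixed-axis compound train [6 meshes; 6 ratios multiply, 6 sense flips]
mesh 1 [18T→59T]: running ratio 18/59, sense −
mesh 2 [57T→37T]: running ratio 1026/2183, sense +
mesh 3 [45T→68T]: running ratio 23085/74222, sense −
mesh 4 [79T→64T]: running ratio 1823715/4750208, sense +
mesh 5 [91T→56T]: running ratio 23708295/38001664, sense −
mesh 6 [85T→62T]: running ratio 118541475/138594304, sense +
ω_out/ω_in = 118541475/138594304

118541475/138594304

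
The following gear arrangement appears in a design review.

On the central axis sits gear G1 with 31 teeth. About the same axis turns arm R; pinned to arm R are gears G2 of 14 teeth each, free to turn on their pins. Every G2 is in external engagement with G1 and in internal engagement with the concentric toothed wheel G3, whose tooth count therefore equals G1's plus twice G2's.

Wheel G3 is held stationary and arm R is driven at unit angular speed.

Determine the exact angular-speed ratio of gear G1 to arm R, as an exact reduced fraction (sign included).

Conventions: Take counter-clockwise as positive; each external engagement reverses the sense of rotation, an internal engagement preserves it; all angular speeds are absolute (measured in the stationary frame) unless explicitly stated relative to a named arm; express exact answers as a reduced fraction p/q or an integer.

topology: planetary set — G1 31T / G2 14T / G3 59T, arm = carrier (Willis)
ring teeth: 31 + 2·14 = 59
31(ω_sun−ω_arm) = −59(ω_ring−ω_arm),  ω_ring = 0, ω_arm = 1
ω_sun = 1 − (59/31)(0−1) = 90/31
ω_out/ω_in = 90/31

90/31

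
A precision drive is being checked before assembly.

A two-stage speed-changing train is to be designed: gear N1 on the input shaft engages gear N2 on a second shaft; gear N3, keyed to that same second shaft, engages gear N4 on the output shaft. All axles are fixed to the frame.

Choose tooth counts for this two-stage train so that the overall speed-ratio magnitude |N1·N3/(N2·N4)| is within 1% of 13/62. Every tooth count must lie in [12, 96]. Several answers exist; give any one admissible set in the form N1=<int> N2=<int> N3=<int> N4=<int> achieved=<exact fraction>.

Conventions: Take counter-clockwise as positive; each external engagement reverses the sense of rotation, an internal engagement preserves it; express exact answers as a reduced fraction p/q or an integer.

N1=12 N2=62 N3=13 N4=12 achieved=13/62

2-stage fixed-axis compound train for ratio 13/62
target = 13/62 in lowest terms: an exact hit needs N1·N3 = k·13 and N2·N4 = k·62 for one integer k, every count in [12, 96]; additionally prefer no 1:1 stage (N1 ≠ N2, N3 ≠ N4)
k = 1…11: no 1:1-free in-range split of k·13 and k·62 into factor pairs; take k = 12
k = 12: N1·N3 = 156 = 12·13, N2·N4 = 744 = 62·12
achieved = 12·13/(62·12) = 13/62; |achieved − target| = 0 ≤ 13/6200 ✓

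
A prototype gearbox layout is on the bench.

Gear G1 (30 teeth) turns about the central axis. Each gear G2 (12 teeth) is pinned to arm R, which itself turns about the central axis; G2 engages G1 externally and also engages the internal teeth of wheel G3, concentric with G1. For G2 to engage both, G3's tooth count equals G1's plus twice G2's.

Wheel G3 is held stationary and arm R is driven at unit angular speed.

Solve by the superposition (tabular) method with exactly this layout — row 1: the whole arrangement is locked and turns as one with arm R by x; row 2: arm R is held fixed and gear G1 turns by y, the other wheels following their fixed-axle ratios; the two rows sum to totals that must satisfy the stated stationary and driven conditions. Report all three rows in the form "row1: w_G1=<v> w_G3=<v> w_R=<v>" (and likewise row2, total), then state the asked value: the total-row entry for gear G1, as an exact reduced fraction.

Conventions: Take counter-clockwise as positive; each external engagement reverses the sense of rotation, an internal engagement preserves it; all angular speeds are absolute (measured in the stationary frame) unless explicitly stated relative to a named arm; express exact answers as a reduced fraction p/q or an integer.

row1: w_G1=1 w_G3=1 w_R=1
row2: w_G1=9/5 w_G3=-1 w_R=0
total: w_G1=14/5 w_G3=0 w_R=1
asked value: 14/5

class = planetary set [G3 = 30+2·12 = 54; Willis about the carrier]
row 1: whole set turns with the arm by x
superposition row 2 [arm held]: sun y, ring −(30/54)·y, arm 0
boundary: total ω_ring = x − (30/54)·y = 0 and total ω_arm = x = 1  ⇒  y = 9/5, x = 1
row 2 ring = −(30/54)·9/5 = -1
totals (row 1 + row 2): sun 1 + 9/5 = 14/5, ring 1 + (-1) = 0, arm 1 + 0 = 1
asked cell (total, sun) = 14/5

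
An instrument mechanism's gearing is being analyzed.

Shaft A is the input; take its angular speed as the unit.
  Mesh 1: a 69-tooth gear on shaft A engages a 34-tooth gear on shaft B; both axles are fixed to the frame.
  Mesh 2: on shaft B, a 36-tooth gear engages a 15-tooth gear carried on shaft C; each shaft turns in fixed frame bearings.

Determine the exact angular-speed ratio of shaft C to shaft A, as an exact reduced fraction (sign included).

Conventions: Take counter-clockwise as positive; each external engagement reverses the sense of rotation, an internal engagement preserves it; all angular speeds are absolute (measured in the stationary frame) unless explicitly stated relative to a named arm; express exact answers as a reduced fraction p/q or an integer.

class = fixed-axis compound train [2 meshes; 2 ratios multiply, 2 sense flips]
mesh 1 [69T→34T]: running ratio 69/34, sense −
mesh 2 [36T→15T]: running ratio 414/85, sense +
ω_out/ω_in = 414/85

414/85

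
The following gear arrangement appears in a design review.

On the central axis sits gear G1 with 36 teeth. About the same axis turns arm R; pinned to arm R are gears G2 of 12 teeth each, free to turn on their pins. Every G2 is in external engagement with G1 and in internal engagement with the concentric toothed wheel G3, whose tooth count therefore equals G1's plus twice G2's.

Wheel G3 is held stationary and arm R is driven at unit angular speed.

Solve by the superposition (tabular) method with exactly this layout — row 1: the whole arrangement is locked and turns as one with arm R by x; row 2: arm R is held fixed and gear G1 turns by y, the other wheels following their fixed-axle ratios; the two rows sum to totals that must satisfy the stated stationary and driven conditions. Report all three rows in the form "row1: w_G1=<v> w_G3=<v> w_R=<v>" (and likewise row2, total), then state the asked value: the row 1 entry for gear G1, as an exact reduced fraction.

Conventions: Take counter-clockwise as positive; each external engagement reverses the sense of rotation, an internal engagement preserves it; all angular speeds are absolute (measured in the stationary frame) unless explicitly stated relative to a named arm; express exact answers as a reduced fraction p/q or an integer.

class = planetary set [G3 = 36+2·12 = 60; Willis about the carrier]
row 1 — lock + rotate with arm: ω_sun = ω_ring = ω_arm = x
row 2 (arm held, sun turns y): ω_ring = −(36/60)·y, ω_arm = 0
boundary: total ω_ring = x − (36/60)·y = 0 and total ω_arm = x = 1  ⇒  y = 5/3, x = 1
row 2 ring = −(36/60)·5/3 = -1
totals (row 1 + row 2): sun 1 + 5/3 = 8/3, ring 1 + (-1) = 0, arm 1 + 0 = 1
asked cell (row1, sun) = 1

row1: w_G1=1 w_G3=1 w_R=1
row2: w_G1=5/3 w_G3=-1 w_R=0
total: w_G1=8/3 w_G3=0 w_R=1
asked value: 1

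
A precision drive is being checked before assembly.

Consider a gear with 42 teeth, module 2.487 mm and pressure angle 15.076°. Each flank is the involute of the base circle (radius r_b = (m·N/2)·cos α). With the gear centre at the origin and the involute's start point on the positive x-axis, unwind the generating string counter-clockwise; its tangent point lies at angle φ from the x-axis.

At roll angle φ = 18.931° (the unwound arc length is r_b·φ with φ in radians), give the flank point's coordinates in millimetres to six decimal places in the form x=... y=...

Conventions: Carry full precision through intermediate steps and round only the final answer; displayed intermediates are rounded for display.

recognized (one wheel, involute flank): single-mesh tooth geometry, m = 2.487, N = 42
pitch radius r_p = m·N/2 = 2.487·42/2 = 52.227000
base radius r_b = r_p·cos α = 52.227000·cos 15.076° = 50.429434
roll angle φ = 18.931° = 0.33040828 rad
x = r_b·(cos φ + φ·sin φ) = 53.107442
y = r_b·(sin φ − φ·cos φ) = 0.599746

x=53.107442 y=0.599746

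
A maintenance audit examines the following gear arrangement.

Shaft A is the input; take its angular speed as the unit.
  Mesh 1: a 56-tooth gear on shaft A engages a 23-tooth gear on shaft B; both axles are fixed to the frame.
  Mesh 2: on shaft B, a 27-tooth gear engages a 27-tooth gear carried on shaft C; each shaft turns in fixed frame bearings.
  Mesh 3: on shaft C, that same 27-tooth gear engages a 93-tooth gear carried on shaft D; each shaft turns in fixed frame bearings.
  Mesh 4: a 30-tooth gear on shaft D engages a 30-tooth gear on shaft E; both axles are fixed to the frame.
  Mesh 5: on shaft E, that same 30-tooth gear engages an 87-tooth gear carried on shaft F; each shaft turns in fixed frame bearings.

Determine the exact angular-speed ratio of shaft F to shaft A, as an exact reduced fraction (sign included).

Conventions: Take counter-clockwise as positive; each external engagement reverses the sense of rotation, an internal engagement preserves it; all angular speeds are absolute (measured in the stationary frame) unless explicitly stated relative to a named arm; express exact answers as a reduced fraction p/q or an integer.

class = fixed-axis compound train [5 meshes; 5 ratios multiply, 5 sense flips]
mesh 1 [56T→23T]: running ratio 56/23, sense −
mesh 2 [27T→27T]: running ratio 56/23, sense +
mesh 3 [27T→93T]: running ratio 504/713, sense −
mesh 4 [30T→30T]: running ratio 504/713, sense +
mesh 5 [30T→87T]: running ratio 5040/20677, sense −
ω_out/ω_in = -5040/20677

-5040/20677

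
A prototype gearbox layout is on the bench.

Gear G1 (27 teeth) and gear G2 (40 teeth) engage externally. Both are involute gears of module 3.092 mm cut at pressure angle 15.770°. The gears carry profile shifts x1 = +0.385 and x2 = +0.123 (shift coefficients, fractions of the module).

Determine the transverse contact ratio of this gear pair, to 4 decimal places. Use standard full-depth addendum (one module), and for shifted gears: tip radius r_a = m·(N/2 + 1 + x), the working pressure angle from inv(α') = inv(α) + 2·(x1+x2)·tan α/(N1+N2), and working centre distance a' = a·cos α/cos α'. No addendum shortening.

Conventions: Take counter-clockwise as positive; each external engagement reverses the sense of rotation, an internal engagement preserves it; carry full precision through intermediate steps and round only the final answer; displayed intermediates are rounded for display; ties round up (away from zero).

recognized (one external pair, fixed centres): single-mesh tooth geometry, m = 3.092, N1 = 27, N2 = 40
base radii: r_b1 = 40.170849, r_b2 = 59.512369
tip radii: r_a1 = 46.024420, r_a2 = 65.312316
inv(α') = inv(15.770°) + 2·(+0.385+0.123)·tan α/(27+40) = 0.01145007  ⇒  α' = 18.36624°
a' = a·cos α / cos α' = 103.5820·cos 15.770°/cos 18.36624° = 105.033429
action lengths: √(r_a1²−r_b1²) = 22.462193, √(r_a2²−r_b2²) = 26.906813
base pitch p_b = π·m·cos α = 9.348181
CR = (22.462193 + 26.906813 − 105.033429·sin 18.36624°)/9.348181 = 1.740877
contact ratio ≈ 1.7409

1.7409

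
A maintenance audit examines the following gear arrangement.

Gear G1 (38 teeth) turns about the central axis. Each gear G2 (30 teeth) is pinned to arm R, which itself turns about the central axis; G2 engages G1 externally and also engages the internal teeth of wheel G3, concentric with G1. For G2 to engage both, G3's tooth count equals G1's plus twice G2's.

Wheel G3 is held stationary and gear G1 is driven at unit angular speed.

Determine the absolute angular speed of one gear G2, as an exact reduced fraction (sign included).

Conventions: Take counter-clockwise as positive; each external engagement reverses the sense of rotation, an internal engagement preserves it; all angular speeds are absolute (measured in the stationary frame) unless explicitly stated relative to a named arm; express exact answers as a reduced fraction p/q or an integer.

planetary set (38T centre, 30T on arm, 98T internal) — Willis relation
ring teeth: 38 + 2·30 = 98
38(ω_sun−ω_arm) = −98(ω_ring−ω_arm),  ω_ring = 0, ω_sun = 1
38(1−ω_arm) = −98(0−ω_arm)  ⇒  136·ω_arm = 38  ⇒  ω_arm = 19/68
sun–planet mesh: 38·(1−19/68) = −30·(ω_p−ω_arm)  ⇒  ω_p−ω_arm = -931/1020
ω_p = 19/68 − 931/1020 = -19/30
exact speed ratio = -19/30

-19/30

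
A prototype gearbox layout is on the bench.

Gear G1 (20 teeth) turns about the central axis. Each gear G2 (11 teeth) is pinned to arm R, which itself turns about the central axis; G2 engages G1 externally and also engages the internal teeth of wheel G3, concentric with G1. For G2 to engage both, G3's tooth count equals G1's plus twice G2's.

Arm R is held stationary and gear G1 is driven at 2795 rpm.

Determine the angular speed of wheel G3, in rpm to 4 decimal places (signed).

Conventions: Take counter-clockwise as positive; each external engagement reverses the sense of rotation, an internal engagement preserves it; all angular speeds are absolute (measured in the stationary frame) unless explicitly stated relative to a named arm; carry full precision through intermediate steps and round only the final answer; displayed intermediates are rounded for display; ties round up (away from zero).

recognized (axles ride arm R): planetary set, 20/11/42 teeth
normalise by the input: solve with ω_sun = 1, then scale by 2795 rpm
ring teeth: 20 + 2·11 = 42
20(ω_sun−ω_arm) = −42(ω_ring−ω_arm),  ω_arm = 0, ω_sun = 1
ω_ring = 0 − (20/42)(1−0) = -10/21
scale: ω_ring = -10/21 × 2795 rpm = -1330.9524 rpm

-1330.9524 rpm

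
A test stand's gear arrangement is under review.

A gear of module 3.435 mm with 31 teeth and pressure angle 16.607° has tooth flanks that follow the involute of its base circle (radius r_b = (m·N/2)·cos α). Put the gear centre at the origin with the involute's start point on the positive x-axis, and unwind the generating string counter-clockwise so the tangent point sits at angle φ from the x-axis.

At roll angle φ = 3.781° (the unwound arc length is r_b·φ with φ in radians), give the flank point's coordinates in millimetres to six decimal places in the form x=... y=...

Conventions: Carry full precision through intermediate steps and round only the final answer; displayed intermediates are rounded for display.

x=51.132604 y=0.004885

single-mesh involute tooth geometry (31T wheel at module 3.435)
pitch radius r_p = m·N/2 = 3.435·31/2 = 53.242500
base radius r_b = r_p·cos α = 53.242500·cos 16.607° = 51.021631
roll angle φ = 3.781° = 0.06599090 rad
x = r_b·(cos φ + φ·sin φ) = 51.132604
y = r_b·(sin φ − φ·cos φ) = 0.004885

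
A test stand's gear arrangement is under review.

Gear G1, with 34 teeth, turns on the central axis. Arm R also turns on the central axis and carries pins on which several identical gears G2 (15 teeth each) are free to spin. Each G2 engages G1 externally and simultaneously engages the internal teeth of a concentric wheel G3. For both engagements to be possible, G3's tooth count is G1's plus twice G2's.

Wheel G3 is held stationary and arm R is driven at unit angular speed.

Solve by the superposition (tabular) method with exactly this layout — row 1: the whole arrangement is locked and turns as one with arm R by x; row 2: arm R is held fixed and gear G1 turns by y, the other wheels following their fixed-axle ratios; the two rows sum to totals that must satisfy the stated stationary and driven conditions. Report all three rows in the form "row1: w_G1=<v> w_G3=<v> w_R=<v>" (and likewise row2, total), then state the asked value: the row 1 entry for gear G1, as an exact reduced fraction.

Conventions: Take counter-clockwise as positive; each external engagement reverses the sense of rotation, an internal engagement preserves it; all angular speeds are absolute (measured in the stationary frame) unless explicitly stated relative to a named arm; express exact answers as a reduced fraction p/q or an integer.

row1: w_G1=1 w_G3=1 w_R=1
row2: w_G1=32/17 w_G3=-1 w_R=0
total: w_G1=49/17 w_G3=0 w_R=1
asked value: 1

class = planetary set [G3 = 34+2·15 = 64; Willis about the carrier]
row 1 — lock + rotate with arm: ω_sun = ω_ring = ω_arm = x
row 2: sun turns y, ring = −(34/64)·y, arm 0
boundary: total ω_ring = x − (34/64)·y = 0 and total ω_arm = x = 1  ⇒  y = 32/17, x = 1
row 2 ring = −(34/64)·32/17 = -1
totals (row 1 + row 2): sun 1 + 32/17 = 49/17, ring 1 + (-1) = 0, arm 1 + 0 = 1
asked cell (row1, sun) = 1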